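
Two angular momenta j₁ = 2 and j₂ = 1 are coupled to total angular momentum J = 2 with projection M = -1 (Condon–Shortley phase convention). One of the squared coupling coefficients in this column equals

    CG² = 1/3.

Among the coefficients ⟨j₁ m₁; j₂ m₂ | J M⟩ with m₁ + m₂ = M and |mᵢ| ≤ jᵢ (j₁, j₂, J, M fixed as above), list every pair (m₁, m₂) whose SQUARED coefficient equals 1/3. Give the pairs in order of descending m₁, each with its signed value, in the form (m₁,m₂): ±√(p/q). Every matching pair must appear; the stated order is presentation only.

Admissible pairs with m₁+m₂ = M = -1: (-2,1), (-1,0), (0,-1)
  (m₁,m₂)=(0,-1): CG² = 1/2, CG = +√(1/2)
  (m₁,m₂)=(-1,0): CG² = 1/6, CG = −√(1/6)
  (m₁,m₂)=(-2,1): CG² = 1/3, CG = −√(1/3)   ← matches the target
Pairs with CG² = 1/3: (-2,1): −√(1/3)

(-2,1): −√(1/3)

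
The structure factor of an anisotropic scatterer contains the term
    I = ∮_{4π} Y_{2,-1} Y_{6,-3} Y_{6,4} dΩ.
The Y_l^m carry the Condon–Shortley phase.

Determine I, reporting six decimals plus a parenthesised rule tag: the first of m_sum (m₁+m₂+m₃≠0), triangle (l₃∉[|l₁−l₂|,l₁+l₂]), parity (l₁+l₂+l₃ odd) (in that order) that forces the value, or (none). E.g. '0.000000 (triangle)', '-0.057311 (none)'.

m-sum 0 ✓  L=14 even ✓  4≤6≤8 ✓
Π(2lᵢ+1) = 5×13×13 = 845
triangle coeff Δ(2,6,6) = 1/90090
Σ_t [0,2]: t=0:+1/69120 t=1:−1/14400 t=2:+1/69120 = -7/172800
(3j)²=14/715 [(2 6 6; 0 0 0)], sign=-1
Σ_t [1,2]: t=1:−1/161280 t=2:+1/725760 = -1/207360
(3j)²=7/286 [(2 6 6; -1 -3 4)], sign=-1
⇒ 4πI² = 49/121
I = (+1)√(49/121/(4π)) = 0.17951487
No selection rule forces the value: the integral is nonzero (none).

0.179515 (none)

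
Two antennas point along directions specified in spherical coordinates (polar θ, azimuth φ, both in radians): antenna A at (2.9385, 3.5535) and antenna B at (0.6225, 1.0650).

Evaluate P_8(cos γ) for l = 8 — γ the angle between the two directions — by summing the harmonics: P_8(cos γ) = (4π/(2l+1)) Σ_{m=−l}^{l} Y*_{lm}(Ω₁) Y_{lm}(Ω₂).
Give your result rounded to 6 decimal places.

-0.401510

Expand P_8 via completeness: Σ_{m} conj(Y_{8,m}) at Ω₁ times Y_{8,m} at Ω₂ —
  [-8]  conj(Y_{8,-8})(Ω₁) = -0.00000 - 0.00000j ; Y_{8,-8}(Ω₂) = -0.00425 - 0.00541j ; Δ = 0.00000 + 0.00000j
  [-7]  conj(Y_{8,-7})(Ω₁) = -0.00003 + 0.00001j ; Y_{8,-7}(Ω₂) = 0.01491 - 0.03536j ; Δ = -0.00000 + 0.00000j
  [-6]  conj(Y_{8,-6})(Ω₁) = -0.00027 + 0.00021j ; Y_{8,-6}(Ω₂) = 0.13089 - 0.01403j ; Δ = -0.00003 + 0.00003j
  [-5]  conj(Y_{8,-5})(Ω₁) = -0.00142 + 0.00267j ; Y_{8,-5}(Ω₂) = 0.17664 + 0.25134j ; Δ = -0.00092 + 0.00011j
  [-4]  conj(Y_{8,-4})(Ω₁) = -0.00154 + 0.02003j ; Y_{8,-4}(Ω₂) = -0.20775 + 0.42747j ; Δ = -0.00824 - 0.00482j
  [-3]  conj(Y_{8,-3})(Ω₁) = 0.03220 + 0.09248j ; Y_{8,-3}(Ω₂) = -0.39740 + 0.02124j ; Δ = -0.01476 - 0.03607j
  [-2]  conj(Y_{8,-2})(Ω₁) = 0.22559 + 0.24363j ; Y_{8,-2}(Ω₂) = 0.02315 + 0.03698j ; Δ = -0.00379 + 0.01398j
  [-1]  conj(Y_{8,-1})(Ω₁) = 0.61925 + 0.27055j ; Y_{8,-1}(Ω₂) = -0.20131 + 0.36347j ; Δ = -0.22300 + 0.17062j
  [+0]  conj(Y_{8,0})(Ω₁) = 0.44607 + 0.00000j ; Y_{8,0}(Ω₂) = -0.09344 + 0.00000j ; Δ = -0.04168 + 0.00000j
  [+1]  conj(Y_{8,1})(Ω₁) = -0.61925 + 0.27055j ; Y_{8,1}(Ω₂) = 0.20131 + 0.36347j ; Δ = -0.22300 - 0.17062j
  [+2]  conj(Y_{8,2})(Ω₁) = 0.22559 - 0.24363j ; Y_{8,2}(Ω₂) = 0.02315 - 0.03698j ; Δ = -0.00379 - 0.01398j
  [+3]  conj(Y_{8,3})(Ω₁) = -0.03220 + 0.09248j ; Y_{8,3}(Ω₂) = 0.39740 + 0.02124j ; Δ = -0.01476 + 0.03607j
  [+4]  conj(Y_{8,4})(Ω₁) = -0.00154 - 0.02003j ; Y_{8,4}(Ω₂) = -0.20775 - 0.42747j ; Δ = -0.00824 + 0.00482j
  [+5]  conj(Y_{8,5})(Ω₁) = 0.00142 + 0.00267j ; Y_{8,5}(Ω₂) = -0.17664 + 0.25134j ; Δ = -0.00092 - 0.00011j
  [+6]  conj(Y_{8,6})(Ω₁) = -0.00027 - 0.00021j ; Y_{8,6}(Ω₂) = 0.13089 + 0.01403j ; Δ = -0.00003 - 0.00003j
  [+7]  conj(Y_{8,7})(Ω₁) = 0.00003 + 0.00001j ; Y_{8,7}(Ω₂) = -0.01491 - 0.03536j ; Δ = -0.00000 - 0.00000j
  [+8]  conj(Y_{8,8})(Ω₁) = -0.00000 + 0.00000j ; Y_{8,8}(Ω₂) = -0.00425 + 0.00541j ; Δ = 0.00000 - 0.00000j
Accumulated sum -0.54317 - 0.00000j; after 4π/(2l+1) scaling, -0.40151 - 0.00000j ⇒ P_8 = -0.401510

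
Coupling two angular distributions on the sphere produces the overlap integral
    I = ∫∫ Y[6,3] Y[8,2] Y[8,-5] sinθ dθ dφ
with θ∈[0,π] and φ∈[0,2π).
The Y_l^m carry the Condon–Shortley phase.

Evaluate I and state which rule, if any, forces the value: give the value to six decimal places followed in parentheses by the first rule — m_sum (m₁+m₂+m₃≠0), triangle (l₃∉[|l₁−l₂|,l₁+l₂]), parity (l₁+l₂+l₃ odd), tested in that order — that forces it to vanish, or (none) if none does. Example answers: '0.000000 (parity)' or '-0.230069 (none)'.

Rules hold: Σm=0, L=22 even, 2≤8≤14.
N = 13·17·17 = 3757
Δ = 6!·6!·10!/23! = 1/13742520792
Racah Σ t=0..6: t=0:+1/41803776000 t=1:−1/435456000 t=2:+1/39813120 t=3:−1/18662400 t=4:+1/39813120 t=5:−1/435456000 t=6:+1/41803776000 = -11/1393459200
⇒ 3j(6 8 8; 0 0 0)² = 600/96577, sgn -1
Racah Σ t=0..3: t=0:+1/94058496000 t=1:−1/2090188800 t=2:+1/464486400 t=3:−1/783820800 = 11/26873856000
⇒ 3j(6 8 8; 3 2 -5)² = 77/29716, sgn -1
4πI² = N·(3j₀)²·(3jₘ)² = 11550/190969
I = +1·√(0.060481/4π) = 0.06937526
No selection rule forces the value: the integral is nonzero (none).

0.069375 (none)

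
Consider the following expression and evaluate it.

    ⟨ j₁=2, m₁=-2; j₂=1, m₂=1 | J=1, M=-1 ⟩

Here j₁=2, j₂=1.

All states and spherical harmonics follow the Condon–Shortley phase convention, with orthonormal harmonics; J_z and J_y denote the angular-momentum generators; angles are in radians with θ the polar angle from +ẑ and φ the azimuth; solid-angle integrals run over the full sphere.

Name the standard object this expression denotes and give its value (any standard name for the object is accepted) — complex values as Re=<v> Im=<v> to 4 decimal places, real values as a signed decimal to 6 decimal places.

Clebsch–Gordan coefficient, +√(3/5) ≈ +0.774597

This is a Clebsch–Gordan (vector-coupling) coefficient.
j₁+j₂−J=2  J+j₁−j₂=2  J−j₁+j₂=0  j₁+j₂+J+1=5
(j₁±m₁, j₂±m₂, J±M) = (0,4,2,0,0,2)
P² = 48/5
sum k=2..2:
  [2] +1/4 = 1/4
S = 1/4
C² = P²·S² = 3/5 ; C = +0.774597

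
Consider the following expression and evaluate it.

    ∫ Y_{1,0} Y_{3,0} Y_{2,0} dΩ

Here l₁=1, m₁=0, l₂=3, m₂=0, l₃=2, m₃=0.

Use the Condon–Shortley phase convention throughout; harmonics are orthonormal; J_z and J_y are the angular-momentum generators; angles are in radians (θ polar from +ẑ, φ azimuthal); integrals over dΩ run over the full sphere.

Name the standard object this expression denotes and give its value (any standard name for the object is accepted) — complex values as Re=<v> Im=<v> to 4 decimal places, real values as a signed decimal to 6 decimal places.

This is a Gaunt coefficient — the integral of a triple product of spherical harmonics over the sphere.
Checks pass: Σm=0; 6 even; l₃=2∈[2,4].
(2·1+1)(2·3+1)(2·2+1) = 105
Δ: 2! 0! 4! / 7! → 1/105
sum: t=1:−1/4 = -1/4
3j²(1 3 2; 0 0 0) = Δ·Π!·Σ² = 3/35  (sign -1)
(m-triple is (0,0,0) — same symbol as above.)
combine: 4πI² = 105·3/35·3/35 = 27/35
take √, sign +1: I = 0.24776670

Gaunt coefficient, +0.247767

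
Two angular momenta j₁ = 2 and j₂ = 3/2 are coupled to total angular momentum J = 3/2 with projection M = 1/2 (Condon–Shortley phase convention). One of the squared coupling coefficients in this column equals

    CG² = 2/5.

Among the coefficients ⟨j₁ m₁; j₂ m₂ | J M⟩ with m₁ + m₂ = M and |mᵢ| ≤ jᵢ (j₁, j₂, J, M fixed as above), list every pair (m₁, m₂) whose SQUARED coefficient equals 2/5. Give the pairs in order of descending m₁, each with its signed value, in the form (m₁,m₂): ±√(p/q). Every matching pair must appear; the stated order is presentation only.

Admissible pairs with m₁+m₂ = M = 1/2: (-1,3/2), (0,1/2), (1,-1/2), (2,-3/2)
  (m₁,m₂)=(2,-3/2): CG² = 2/5, CG = +√(2/5)   ← matches the target
  (m₁,m₂)=(1,-1/2): CG² = 0/1, CG = 0
  (m₁,m₂)=(0,1/2): CG² = 1/5, CG = −√(1/5)
  (m₁,m₂)=(-1,3/2): CG² = 2/5, CG = +√(2/5)   ← matches the target
Pairs with CG² = 2/5: (2,-3/2): +√(2/5); (-1,3/2): +√(2/5)

(2,-3/2): +√(2/5); (-1,3/2): +√(2/5)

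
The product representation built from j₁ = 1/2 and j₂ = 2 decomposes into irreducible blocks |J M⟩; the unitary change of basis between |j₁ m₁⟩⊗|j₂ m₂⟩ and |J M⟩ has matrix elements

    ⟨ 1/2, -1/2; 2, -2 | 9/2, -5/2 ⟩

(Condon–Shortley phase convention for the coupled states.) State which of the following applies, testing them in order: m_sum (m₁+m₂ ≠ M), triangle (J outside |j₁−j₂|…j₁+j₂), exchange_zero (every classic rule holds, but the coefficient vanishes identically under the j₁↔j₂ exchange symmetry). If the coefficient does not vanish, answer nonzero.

triangle

m-sum: m₁+m₂ = -1/2+(-2) = -5/2, M = -5/2  ✓
triangle: need |j₁−j₂| ≤ J ≤ j₁+j₂, i.e. J ∈ [3/2, 5/2]; J = 9/2 is outside ✗ ⇒ coefficient is 0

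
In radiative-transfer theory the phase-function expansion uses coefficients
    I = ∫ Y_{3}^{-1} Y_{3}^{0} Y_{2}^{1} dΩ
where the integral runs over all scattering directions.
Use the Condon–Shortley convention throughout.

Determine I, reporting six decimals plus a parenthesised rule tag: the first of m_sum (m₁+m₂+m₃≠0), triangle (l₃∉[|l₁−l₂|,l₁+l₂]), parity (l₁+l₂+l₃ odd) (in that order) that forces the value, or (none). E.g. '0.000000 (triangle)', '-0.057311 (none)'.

-0.059471 (none)

m-sum 0 ✓  L=8 even ✓  0≤2≤6 ✓
Π(2lᵢ+1) = 7×7×5 = 245
triangle coeff Δ(3,3,2) = 1/3780
Σ_t [1,3]: t=1:−1/24 t=2:+1/4 t=3:−1/24 = 1/6
(3j)²=4/105 [(3 3 2; 0 0 0)], sign=+1
Σ_t [2,3]: t=2:+1/8 t=3:−1/12 = 1/24
(3j)²=1/210 [(3 3 2; -1 0 1)], sign=-1
⇒ 4πI² = 2/45
I = (-1)√(2/45/(4π)) = -0.05947080
No selection rule forces the value: the integral is nonzero (none).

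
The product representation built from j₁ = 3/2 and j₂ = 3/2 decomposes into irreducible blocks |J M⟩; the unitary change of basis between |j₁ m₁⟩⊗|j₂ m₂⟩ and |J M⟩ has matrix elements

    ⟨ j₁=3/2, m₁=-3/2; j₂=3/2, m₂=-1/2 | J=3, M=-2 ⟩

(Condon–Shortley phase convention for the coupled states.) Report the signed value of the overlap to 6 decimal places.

triangle: 0!*3!*3!/7! = 36/5040
(j±m)!: 0!*3!*1!*2!*1!*5! = 1440
prefactor² = (2J+1)*Δ*N² = 72
  k=0: +1/(0!*0!*3!*1!*0!*2!) = 1/12
Σ = 1/12  ⇒  CG² = 72*(1/12)² = 1/2
CG = +√(1/2) = +0.707107

+√(1/2) ≈ +0.707107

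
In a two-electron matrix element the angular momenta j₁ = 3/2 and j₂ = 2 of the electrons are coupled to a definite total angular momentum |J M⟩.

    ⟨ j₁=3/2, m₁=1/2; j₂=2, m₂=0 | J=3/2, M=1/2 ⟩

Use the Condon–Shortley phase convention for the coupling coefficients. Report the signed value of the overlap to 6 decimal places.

j₁+j₂−J=2  J+j₁−j₂=1  J−j₁+j₂=2  j₁+j₂+J+1=6
(j₁±m₁, j₂±m₂, J±M) = (2,1,2,2,2,1)
P² = 16/45
sum k=0..1:
  [0] +1/4 = 1/4
  [1] −1/1 = -1
S = -3/4
C² = P²·S² = 1/5 ; C = -0.447214

-0.447214  (= −√(1/5))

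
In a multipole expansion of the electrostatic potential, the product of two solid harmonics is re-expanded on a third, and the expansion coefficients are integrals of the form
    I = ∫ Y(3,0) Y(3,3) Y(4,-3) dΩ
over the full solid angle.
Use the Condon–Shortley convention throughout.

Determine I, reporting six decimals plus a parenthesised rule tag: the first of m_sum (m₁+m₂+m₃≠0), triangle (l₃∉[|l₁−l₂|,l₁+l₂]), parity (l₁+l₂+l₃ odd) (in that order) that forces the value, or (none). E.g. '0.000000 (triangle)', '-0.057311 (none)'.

0.203551 (none)

Rules hold: Σm=0, L=10 even, 0≤4≤6.
N = 7·7·9 = 441
Δ = 2!·4!·4!/11! = 1/34650
Racah Σ t=0..2: t=0:+1/72 t=1:−1/16 t=2:+1/72 = -5/144
⇒ 3j(3 3 4; 0 0 0)² = 2/77, sgn -1
Racah Σ t=2..2: t=2:+1/288 = 1/288
⇒ 3j(3 3 4; 0 3 -3)² = 1/22, sgn -1
4πI² = N·(3j₀)²·(3jₘ)² = 63/121
I = +1·√(0.520661/4π) = 0.20355073
No selection rule forces the value: the integral is nonzero (none).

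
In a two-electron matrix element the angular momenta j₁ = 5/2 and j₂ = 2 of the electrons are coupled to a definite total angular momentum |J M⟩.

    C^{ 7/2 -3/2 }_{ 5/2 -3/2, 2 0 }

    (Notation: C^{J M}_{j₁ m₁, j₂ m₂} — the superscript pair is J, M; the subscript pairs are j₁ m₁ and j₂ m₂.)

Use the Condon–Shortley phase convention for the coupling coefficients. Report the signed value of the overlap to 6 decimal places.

triangle: 1!·4!·3!/9! = 144/362880
(j±m)!: 1!·4!·2!·2!·2!·5! = 23040
prefactor² = (2J+1)·Δ·N² = 512/7
  k=0: +1/(0!·1!·4!·2!·0!·1!) = 1/48
  k=1: −1/(1!·0!·3!·1!·1!·2!) = -1/12
Σ = -1/16  ⇒  CG² = 512/7·(-1/16)² = 2/7
CG = −√(2/7) = -0.534522

-0.534522  (= −√(2/7))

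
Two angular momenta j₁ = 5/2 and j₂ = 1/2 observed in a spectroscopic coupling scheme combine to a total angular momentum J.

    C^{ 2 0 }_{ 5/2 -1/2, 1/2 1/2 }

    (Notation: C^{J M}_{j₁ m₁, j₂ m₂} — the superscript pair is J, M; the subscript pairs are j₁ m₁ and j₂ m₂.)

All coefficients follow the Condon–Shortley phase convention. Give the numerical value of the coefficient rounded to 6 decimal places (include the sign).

-0.707107

j₁+j₂−J=1  J+j₁−j₂=4  J−j₁+j₂=0  j₁+j₂+J+1=6
(j₁±m₁, j₂±m₂, J±M) = (2,3,1,0,2,2)
P² = 8
sum k=1..1:
  [1] −1/4 = -1/4
S = -1/4
C² = P²·S² = 1/2 ; C = -0.707107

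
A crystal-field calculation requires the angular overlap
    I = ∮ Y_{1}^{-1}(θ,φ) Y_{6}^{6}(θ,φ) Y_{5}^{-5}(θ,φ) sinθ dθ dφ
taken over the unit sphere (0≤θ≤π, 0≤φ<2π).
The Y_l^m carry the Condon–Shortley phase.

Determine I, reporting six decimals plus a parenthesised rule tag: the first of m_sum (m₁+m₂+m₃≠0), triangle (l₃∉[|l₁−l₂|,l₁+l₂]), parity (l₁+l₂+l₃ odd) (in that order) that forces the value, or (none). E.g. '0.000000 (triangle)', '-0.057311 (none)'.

m-sum 0 ✓  L=12 even ✓  5≤5≤7 ✓
Π(2lᵢ+1) = 3×13×11 = 429
triangle coeff Δ(1,6,5) = 1/858
Σ_t [1,1]: t=1:−1/14400 = -1/14400
(3j)²=6/143 [(1 6 5; 0 0 0)], sign=+1
Σ_t [2,2]: t=2:+1/7257600 = 1/7257600
(3j)²=1/13 [(1 6 5; -1 6 -5)], sign=+1
⇒ 4πI² = 18/13
I = (+1)√(18/13/(4π)) = 0.33194004
No selection rule forces the value: the integral is nonzero (none).

0.331940 (none)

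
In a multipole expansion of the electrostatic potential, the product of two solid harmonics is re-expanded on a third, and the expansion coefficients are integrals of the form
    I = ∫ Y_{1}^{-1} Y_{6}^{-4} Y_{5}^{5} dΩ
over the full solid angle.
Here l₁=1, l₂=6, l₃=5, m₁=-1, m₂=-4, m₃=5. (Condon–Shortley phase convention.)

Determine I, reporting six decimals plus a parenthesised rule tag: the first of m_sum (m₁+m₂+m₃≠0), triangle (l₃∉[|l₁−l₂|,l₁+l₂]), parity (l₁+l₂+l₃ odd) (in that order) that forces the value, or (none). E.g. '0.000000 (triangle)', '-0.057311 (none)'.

Checks pass: Σm=0; 12 even; l₃=5∈[5,7].
(2·1+1)(2·6+1)(2·5+1) = 429
Δ: 2! 0! 10! / 13! → 1/858
sum: t=1:−1/14400 = -1/14400
3j²(1 6 5; 0 0 0) = Δ·Π!·Σ² = 6/143  (sign +1)
sum: t=2:+1/7257600 = 1/7257600
3j²(1 6 5; -1 -4 5) = Δ·Π!·Σ² = 1/858  (sign +1)
combine: 4πI² = 429·6/143·1/858 = 3/143
take √, sign +1: I = 0.04085899
No selection rule forces the value: the integral is nonzero (none).

0.040859 (none)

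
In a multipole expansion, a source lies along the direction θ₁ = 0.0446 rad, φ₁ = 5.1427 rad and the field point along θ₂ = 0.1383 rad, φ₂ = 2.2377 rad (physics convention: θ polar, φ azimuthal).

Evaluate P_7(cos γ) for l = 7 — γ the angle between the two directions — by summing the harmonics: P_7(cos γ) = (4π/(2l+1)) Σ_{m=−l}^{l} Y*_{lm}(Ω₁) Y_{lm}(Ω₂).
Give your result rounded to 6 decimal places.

0.586963

Expand P_7 via completeness: Σ_{m} conj(Y_{7,m}) at Ω₁ times Y_{7,m} at Ω₂ —
  term(m=-7) = (0.000000, 0.000000)   from Y*(Ω₁)=(-0.000000, -0.000000), Y(Ω₂)=(-0.000000, -0.000000)
  term(m=-6) = (0.000000, -0.000000)   from Y*(Ω₁)=(0.000000, -0.000000), Y(Ω₂)=(0.000008, -0.000010)
  term(m=-5) = (-0.000000, 0.000000)   from Y*(Ω₁)=(0.000001, 0.000000), Y(Ω₂)=(0.000041, 0.000211)
  term(m=-4) = (0.000000, -0.000000)   from Y*(Ω₁)=(-0.000004, 0.000029), Y(Ω₂)=(-0.002278, -0.001169)
  term(m=-3) = (-0.000013, 0.000011)   from Y*(Ω₁)=(-0.000750, 0.000215), Y(Ω₂)=(0.019991, -0.009166)
  term(m=-2) = (0.001735, -0.000888)   from Y*(Ω₁)=(-0.009653, -0.011226), Y(Ω₂)=(-0.030913, 0.127988)
  term(m=-1) = (-0.086317, 0.020812)   from Y*(Ω₁)=(0.075015, -0.163432), Y(Ω₂)=(-0.305417, -0.387966)
  term(m=+0) = (0.869825, 0.000000)   from Y*(Ω₁)=(1.062332, -0.000000), Y(Ω₂)=(0.818788, 0.000000)
  term(m=+1) = (-0.086317, -0.020812)   from Y*(Ω₁)=(-0.075015, -0.163432), Y(Ω₂)=(0.305417, -0.387966)
  term(m=+2) = (0.001735, 0.000888)   from Y*(Ω₁)=(-0.009653, 0.011226), Y(Ω₂)=(-0.030913, -0.127988)
  term(m=+3) = (-0.000013, -0.000011)   from Y*(Ω₁)=(0.000750, 0.000215), Y(Ω₂)=(-0.019991, -0.009166)
  term(m=+4) = (0.000000, 0.000000)   from Y*(Ω₁)=(-0.000004, -0.000029), Y(Ω₂)=(-0.002278, 0.001169)
  term(m=+5) = (-0.000000, -0.000000)   from Y*(Ω₁)=(-0.000001, 0.000000), Y(Ω₂)=(-0.000041, 0.000211)
  term(m=+6) = (0.000000, 0.000000)   from Y*(Ω₁)=(0.000000, 0.000000), Y(Ω₂)=(0.000008, 0.000010)
  term(m=+7) = (0.000000, -0.000000)   from Y*(Ω₁)=(0.000000, -0.000000), Y(Ω₂)=(0.000000, -0.000000)
Accumulated sum (0.700636, -0.000000); after 4π/(2l+1) scaling, (0.586963, -0.000000) ⇒ P_7 = 0.586963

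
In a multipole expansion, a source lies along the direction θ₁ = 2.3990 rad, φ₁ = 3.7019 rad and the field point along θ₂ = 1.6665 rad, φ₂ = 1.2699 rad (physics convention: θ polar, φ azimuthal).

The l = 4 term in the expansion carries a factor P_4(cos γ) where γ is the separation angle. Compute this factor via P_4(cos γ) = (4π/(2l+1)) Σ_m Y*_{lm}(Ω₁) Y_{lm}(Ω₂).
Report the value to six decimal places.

Expand P_4 via completeness: Σ_{m} conj(Y_{4,m}) at Ω₁ times Y_{4,m} at Ω₂ —
  [-4]  conj(Y_{4,-4})(Ω₁) = -0.057486+0.072496i ; Y_{4,-4}(Ω₂) = +0.155987+0.405522i ; Δ = -0.038366-0.012004i
  [-3]  conj(Y_{4,-3})(Ω₁) = -0.031335+0.283386i ; Y_{4,-3}(Ω₂) = +0.092608-0.073084i ; Δ = +0.017809+0.028534i
  [-2]  conj(Y_{4,-2})(Ω₁) = +0.186312+0.385516i ; Y_{4,-2}(Ω₂) = +0.255772+0.175657i ; Δ = -0.020065+0.131331i
  [-1]  conj(Y_{4,-1})(Ω₁) = +0.159567+0.100109i ; Y_{4,-1}(Ω₂) = +0.039159-0.126188i ; Δ = +0.018881-0.016215i
  [+0]  conj(Y_{4,0})(Ω₁) = -0.314422-0.000000i ; Y_{4,0}(Ω₂) = +0.288687+0.000000i ; Δ = -0.090769-0.000000i
  [+1]  conj(Y_{4,1})(Ω₁) = -0.159567+0.100109i ; Y_{4,1}(Ω₂) = -0.039159-0.126188i ; Δ = +0.018881+0.016215i
  [+2]  conj(Y_{4,2})(Ω₁) = +0.186312-0.385516i ; Y_{4,2}(Ω₂) = +0.255772-0.175657i ; Δ = -0.020065-0.131331i
  [+3]  conj(Y_{4,3})(Ω₁) = +0.031335+0.283386i ; Y_{4,3}(Ω₂) = -0.092608-0.073084i ; Δ = +0.017809-0.028534i
  [+4]  conj(Y_{4,4})(Ω₁) = -0.057486-0.072496i ; Y_{4,4}(Ω₂) = +0.155987-0.405522i ; Δ = -0.038366+0.012004i
Total Σ_m = -0.134251-0.000000i. Multiply by 1.396263: -0.187450-0.000000i. P_4(cos γ) = -0.187450

-0.187450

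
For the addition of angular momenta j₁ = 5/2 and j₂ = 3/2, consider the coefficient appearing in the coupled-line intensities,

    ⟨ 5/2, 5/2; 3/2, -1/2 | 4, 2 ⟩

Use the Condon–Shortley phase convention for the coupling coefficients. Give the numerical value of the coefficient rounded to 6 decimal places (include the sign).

+0.327327

√[9·0!5!3!/9! · 5!0!1!2!6!2!] = √(43200/7)
  +(−1)^0/∏(0,0,0,1,5,2)! = 1/240  (running 1/240)
⟨..|..⟩ = √(43200/7)·(1/240) = +0.327327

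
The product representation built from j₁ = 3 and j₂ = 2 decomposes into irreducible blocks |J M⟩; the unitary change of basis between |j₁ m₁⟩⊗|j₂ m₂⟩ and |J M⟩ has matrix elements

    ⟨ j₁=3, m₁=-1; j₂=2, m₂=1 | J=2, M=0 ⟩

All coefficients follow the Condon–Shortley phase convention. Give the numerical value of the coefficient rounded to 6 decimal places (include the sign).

+√(1/7) ≈ +0.377964

triangle: 3!·3!·1!/8! = 36/40320
(j±m)!: 2!·4!·3!·1!·2!·2! = 1152
prefactor² = (2J+1)·Δ·N² = 36/7
  k=2: +1/(2!·1!·2!·1!·1!·0!) = 1/4
  k=3: −1/(3!·0!·1!·0!·2!·1!) = -1/12
Σ = 1/6  ⇒  CG² = 36/7·(1/6)² = 1/7
CG = +√(1/7) = +0.377964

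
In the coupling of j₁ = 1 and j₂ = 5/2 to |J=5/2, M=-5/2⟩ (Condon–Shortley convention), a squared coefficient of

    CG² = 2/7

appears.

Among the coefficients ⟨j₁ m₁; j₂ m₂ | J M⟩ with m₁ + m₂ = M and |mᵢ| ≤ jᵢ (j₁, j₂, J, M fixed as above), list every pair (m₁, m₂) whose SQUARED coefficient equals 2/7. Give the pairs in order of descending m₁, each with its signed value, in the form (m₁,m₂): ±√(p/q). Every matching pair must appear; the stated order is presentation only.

Admissible pairs with m₁+m₂ = M = -5/2: (-1,-3/2), (0,-5/2)
  (m₁,m₂)=(0,-5/2): CG² = 5/7, CG = +√(5/7)
  (m₁,m₂)=(-1,-3/2): CG² = 2/7, CG = −√(2/7)   ← matches the target
Pairs with CG² = 2/7: (-1,-3/2): −√(2/7)

(-1,-3/2): −√(2/7)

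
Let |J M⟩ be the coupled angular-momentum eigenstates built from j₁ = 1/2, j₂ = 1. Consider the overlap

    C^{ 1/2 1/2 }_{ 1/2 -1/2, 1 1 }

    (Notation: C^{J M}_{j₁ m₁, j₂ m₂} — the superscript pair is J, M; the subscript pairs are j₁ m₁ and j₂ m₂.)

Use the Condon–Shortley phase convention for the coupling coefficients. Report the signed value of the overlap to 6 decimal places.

j₁+j₂−J=1  J+j₁−j₂=0  J−j₁+j₂=1  j₁+j₂+J+1=3
(j₁±m₁, j₂±m₂, J±M) = (0,1,2,0,1,0)
P² = 2/3
sum k=1..1:
  [1] −1/1 = -1
S = -1
C² = P²·S² = 2/3 ; C = -0.816497

−√(2/3) = -0.816497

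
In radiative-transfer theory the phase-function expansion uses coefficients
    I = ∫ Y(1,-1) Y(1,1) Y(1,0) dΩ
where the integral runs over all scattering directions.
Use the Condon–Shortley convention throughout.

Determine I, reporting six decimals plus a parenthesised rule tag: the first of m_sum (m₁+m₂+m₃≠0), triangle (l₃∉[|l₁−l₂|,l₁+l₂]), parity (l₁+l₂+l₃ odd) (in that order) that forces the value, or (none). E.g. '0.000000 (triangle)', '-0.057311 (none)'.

Σlᵢ=3 odd — θ-integrand is odd under cosθ→−cosθ; I=0

0.000000 (parity)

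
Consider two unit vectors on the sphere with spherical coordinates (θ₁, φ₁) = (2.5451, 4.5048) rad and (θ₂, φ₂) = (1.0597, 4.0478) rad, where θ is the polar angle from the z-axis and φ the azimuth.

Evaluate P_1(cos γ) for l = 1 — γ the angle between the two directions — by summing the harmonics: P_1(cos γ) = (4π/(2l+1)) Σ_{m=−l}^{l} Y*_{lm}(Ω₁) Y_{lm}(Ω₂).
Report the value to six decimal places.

0.035013

Summing Y*_{l m}(θ₁,φ₁)·Y_{l m}(θ₂,φ₂) over m ∈ [−1, 1]; prefactor 4π/(2·1+1) = 4.188790:
  m=-1: Y*=-0.040000-0.189913i  Y=-0.185849+0.237208i  product +0.052483+0.025807i
  m=+0: Y*=-0.404226-0.000000i  Y=+0.238992+0.000000i  product -0.096607-0.000000i
  m=+1: Y*=+0.040000-0.189913i  Y=+0.185849+0.237208i  product +0.052483-0.025807i
Σ over m = +0.008359+0.000000i; ×(4π/3) → +0.035013+0.000000i. Real part: 0.035013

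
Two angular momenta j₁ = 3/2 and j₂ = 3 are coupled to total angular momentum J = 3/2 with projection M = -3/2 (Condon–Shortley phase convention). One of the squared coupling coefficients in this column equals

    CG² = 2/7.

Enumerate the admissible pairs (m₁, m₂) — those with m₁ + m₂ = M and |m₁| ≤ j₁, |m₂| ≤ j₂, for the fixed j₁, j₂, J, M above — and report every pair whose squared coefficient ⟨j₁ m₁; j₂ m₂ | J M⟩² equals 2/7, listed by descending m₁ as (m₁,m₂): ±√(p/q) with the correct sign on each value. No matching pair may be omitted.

(1/2,-2): −√(2/7)

Admissible pairs with m₁+m₂ = M = -3/2: (-3/2,0), (-1/2,-1), (1/2,-2), (3/2,-3)
  (m₁,m₂)=(3/2,-3): CG² = 4/7, CG = +√(4/7)
  (m₁,m₂)=(1/2,-2): CG² = 2/7, CG = −√(2/7)   ← matches the target
  (m₁,m₂)=(-1/2,-1): CG² = 4/35, CG = +√(4/35)
  (m₁,m₂)=(-3/2,0): CG² = 1/35, CG = −√(1/35)
Pairs with CG² = 2/7: (1/2,-2): −√(2/7)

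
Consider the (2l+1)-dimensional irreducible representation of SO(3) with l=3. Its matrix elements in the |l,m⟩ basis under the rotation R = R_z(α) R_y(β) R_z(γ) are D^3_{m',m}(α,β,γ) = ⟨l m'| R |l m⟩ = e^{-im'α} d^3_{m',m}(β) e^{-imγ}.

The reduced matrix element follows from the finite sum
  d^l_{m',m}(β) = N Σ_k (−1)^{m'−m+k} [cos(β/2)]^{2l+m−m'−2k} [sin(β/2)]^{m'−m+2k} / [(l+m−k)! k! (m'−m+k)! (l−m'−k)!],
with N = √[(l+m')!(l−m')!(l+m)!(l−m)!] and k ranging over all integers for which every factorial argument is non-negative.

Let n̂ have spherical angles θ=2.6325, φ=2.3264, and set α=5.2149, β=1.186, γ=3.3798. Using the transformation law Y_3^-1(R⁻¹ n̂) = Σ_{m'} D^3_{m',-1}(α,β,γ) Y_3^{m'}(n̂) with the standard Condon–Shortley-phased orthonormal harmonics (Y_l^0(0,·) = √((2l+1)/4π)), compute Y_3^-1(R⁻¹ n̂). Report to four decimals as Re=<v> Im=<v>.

Re=-0.3647 Im=-0.1668

Need the full column D^3_{m',-1} for m'=−3..3 at α=5.2149, β=1.1860, γ=3.3798.
cos(β/2)=0.829268, sin(β/2)=0.558851
d^3_{-3,-1}: single k=2 term ⇒ +0.572028;  D = +0.563297+0.099563i
d^3_{-2,-1}: k∈[1..2] ⇒ +0.693059 -0.629511 = +0.063548;  D = +0.020446+0.060169i
d^3_{-1,-1}: k∈[0..2] ⇒ +0.325214 -1.181577 +0.402463 = -0.453900;  D = +0.306300-0.334971i
d^3_{0,-1}: k∈[0..2] ⇒ -0.759209 +1.034392 -0.156591 = +0.118593;  D = -0.115244-0.027983i
d^3_{1,-1}: k∈[0..2] ⇒ +0.886183 -0.536618 +0.030463 = +0.380028;  D = -0.099278-0.366832i
d^3_{2,-1}: k∈[0..1] ⇒ -0.629511 +0.142947 = -0.486564;  D = -0.350386+0.337600i
d^3_{3,-1}: single k=0 term ⇒ +0.259789;  D = +0.248073+0.077138i
Y_3^{m'}(θ=2.6325,φ=2.3264) and Σ D·Y over m':
  (+0.5633+0.0996i)·(+0.0371-0.0310i)  (+0.0204+0.0602i)·(+0.0126-0.2116i)  (+0.3063-0.3350i)·(-0.3038-0.3224i)  (-0.1152-0.0280i)·(-0.2647+0.0000i)  (-0.0993-0.3668i)·(+0.3038-0.3224i)  (-0.3504+0.3376i)·(+0.0126+0.2116i)  (+0.2481+0.0771i)·(-0.0371-0.0310i)
Y_3^-1(R⁻¹ n̂) = -0.364682-0.166765i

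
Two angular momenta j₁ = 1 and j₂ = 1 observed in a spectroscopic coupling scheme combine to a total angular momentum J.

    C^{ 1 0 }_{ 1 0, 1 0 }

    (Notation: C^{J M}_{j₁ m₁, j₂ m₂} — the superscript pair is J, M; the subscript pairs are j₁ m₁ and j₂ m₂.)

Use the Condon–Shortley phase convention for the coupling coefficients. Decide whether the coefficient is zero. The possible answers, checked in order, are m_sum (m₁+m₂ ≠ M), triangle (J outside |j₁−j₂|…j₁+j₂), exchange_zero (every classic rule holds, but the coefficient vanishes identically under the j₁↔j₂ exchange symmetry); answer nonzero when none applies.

m-sum: m₁+m₂ = 0+0 = 0, M = 0  ✓
triangle: |j₁−j₂| = 0 ≤ J = 1 ≤ j₁+j₂ = 2  ✓
exchange: j₁=j₂ and m₁=m₂, and (−1)^(j₁+j₂−J) = (−1)^1 = −1 forces ⟨j₁m₁;j₂m₂|JM⟩ = −⟨j₂m₂;j₁m₁|JM⟩ = −⟨j₁m₁;j₂m₂|JM⟩ ⇒ the coefficient vanishes identically
Racah sum check: Σ_k collapses to 0 ⇒ CG = 0

exchange_zero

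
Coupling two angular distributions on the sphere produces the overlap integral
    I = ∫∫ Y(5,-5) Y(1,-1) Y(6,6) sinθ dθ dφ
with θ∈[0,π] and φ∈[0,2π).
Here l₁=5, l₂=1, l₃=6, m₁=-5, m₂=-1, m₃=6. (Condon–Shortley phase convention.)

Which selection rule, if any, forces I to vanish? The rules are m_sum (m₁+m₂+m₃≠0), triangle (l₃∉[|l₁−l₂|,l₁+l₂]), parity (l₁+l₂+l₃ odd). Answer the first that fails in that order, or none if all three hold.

azimuthal sum: -5 − 1 + 6 = 0  ✓
4 ≤ 6 ≤ 6 (triangle on l)  ✓
L = 5 + 1 + 6 = 12 (even)  ✓

none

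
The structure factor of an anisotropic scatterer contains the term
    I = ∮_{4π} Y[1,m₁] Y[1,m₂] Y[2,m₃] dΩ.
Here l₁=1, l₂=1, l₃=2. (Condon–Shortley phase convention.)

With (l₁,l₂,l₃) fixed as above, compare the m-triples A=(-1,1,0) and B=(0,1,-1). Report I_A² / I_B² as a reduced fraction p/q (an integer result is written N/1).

Same 1,1,2: normalisation and zero-m 3j drop out of the ratio.
A: Δ: 0! 2! 2! / 5! → 1/30; sum: t=0:+1/4 = 1/4; 3j²(1 1 2; -1 1 0) = Δ·Π!·Σ² = 1/30  (sign +1)
B: Δ: 0! 2! 2! / 5! → 1/30; sum: t=0:+1/2 = 1/2; 3j²(1 1 2; 0 1 -1) = Δ·Π!·Σ² = 1/10  (sign -1)
I_A²/I_B² = (1/30)/(1/10) = 1/3

1/3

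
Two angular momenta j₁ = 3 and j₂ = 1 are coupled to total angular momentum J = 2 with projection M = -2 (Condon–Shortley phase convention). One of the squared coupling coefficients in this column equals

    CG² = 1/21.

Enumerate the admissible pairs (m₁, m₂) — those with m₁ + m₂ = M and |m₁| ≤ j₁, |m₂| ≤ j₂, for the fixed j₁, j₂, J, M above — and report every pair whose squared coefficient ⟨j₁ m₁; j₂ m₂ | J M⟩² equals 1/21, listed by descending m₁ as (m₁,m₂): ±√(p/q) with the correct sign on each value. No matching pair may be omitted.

Admissible pairs with m₁+m₂ = M = -2: (-3,1), (-2,0), (-1,-1)
  (m₁,m₂)=(-1,-1): CG² = 1/21, CG = +√(1/21)   ← matches the target
  (m₁,m₂)=(-2,0): CG² = 5/21, CG = −√(5/21)
  (m₁,m₂)=(-3,1): CG² = 5/7, CG = +√(5/7)
Pairs with CG² = 1/21: (-1,-1): +√(1/21)

(-1,-1): +√(1/21)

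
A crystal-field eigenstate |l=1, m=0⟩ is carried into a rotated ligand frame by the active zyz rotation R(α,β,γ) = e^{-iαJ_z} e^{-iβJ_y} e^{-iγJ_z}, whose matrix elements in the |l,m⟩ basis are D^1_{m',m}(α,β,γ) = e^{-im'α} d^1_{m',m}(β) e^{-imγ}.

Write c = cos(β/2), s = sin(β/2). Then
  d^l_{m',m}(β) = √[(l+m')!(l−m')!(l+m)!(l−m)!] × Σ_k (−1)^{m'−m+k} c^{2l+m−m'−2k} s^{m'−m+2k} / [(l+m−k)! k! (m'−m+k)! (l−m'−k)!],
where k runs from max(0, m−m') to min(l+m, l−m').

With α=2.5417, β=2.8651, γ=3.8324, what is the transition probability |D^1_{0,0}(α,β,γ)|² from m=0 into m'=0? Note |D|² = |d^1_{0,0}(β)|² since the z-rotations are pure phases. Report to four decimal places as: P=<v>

D^1_{0,0}(2.5417,2.8651,3.8324) = e^{-i·0·2.5417}·d^1_{0,0}(2.8651)·e^{-i·0·3.8324}. Compute d first:
c=cos(2.865100/2)=0.137806, s=sin(2.865100/2)=0.990459; N=√[1·1·1·1]=1.000000
k: max(0,(0)−(0))=0 … min(1+(0),1−(0))=1
  k=0: (−1)^0·1.0000/(1)·0.1378^2·0.9905^0 = +0.018991
  k=1: (−1)^1·1.0000/(1)·0.1378^0·0.9905^2 = -0.981009
d^1_{0,0}(2.8651) = +0.018991 -0.981009 = -0.962019
|D^1_{0,0}|² = |d^1_{0,0}(β)|² = (-0.962019)² = 0.925480 (the z-rotation phases have unit modulus)

P=0.9255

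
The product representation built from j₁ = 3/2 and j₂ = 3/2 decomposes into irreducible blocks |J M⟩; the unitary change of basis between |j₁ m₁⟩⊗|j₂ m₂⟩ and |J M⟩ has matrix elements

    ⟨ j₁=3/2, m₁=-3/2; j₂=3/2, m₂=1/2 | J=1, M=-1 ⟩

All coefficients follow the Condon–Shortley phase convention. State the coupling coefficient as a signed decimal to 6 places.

+√(3/10) = +0.547723

triangle: 2!×1!×1!/5! = 2/120
(j±m)!: 0!×3!×2!×1!×0!×2! = 24
prefactor² = (2J+1)×Δ×N² = 6/5
  k=2: +1/(2!×0!×1!×0!×0!×1!) = 1/2
Σ = 1/2  ⇒  CG² = 6/5×(1/2)² = 3/10
CG = +√(3/10) = +0.547723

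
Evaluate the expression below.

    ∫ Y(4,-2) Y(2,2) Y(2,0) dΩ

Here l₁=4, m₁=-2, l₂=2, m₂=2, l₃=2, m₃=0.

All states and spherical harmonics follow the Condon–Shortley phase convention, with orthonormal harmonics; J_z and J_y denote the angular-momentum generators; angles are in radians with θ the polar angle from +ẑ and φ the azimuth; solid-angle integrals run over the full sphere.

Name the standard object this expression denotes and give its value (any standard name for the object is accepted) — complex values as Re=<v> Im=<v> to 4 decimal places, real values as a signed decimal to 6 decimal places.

Gaunt coefficient, +0.156078

This is a Gaunt coefficient — the integral of a triple product of spherical harmonics over the sphere.
Checks pass: Σm=0; 8 even; l₃=2∈[2,6].
(2·4+1)(2·2+1)(2·2+1) = 225
Δ: 4! 4! 0! / 9! → 1/630
sum: t=2:+1/16 = 1/16
3j²(4 2 2; 0 0 0) = Δ·Π!·Σ² = 2/35  (sign +1)
sum: t=4:+1/96 = 1/96
3j²(4 2 2; -2 2 0) = Δ·Π!·Σ² = 1/42  (sign +1)
combine: 4πI² = 225·2/35·1/42 = 15/49
take √, sign +1: I = 0.15607835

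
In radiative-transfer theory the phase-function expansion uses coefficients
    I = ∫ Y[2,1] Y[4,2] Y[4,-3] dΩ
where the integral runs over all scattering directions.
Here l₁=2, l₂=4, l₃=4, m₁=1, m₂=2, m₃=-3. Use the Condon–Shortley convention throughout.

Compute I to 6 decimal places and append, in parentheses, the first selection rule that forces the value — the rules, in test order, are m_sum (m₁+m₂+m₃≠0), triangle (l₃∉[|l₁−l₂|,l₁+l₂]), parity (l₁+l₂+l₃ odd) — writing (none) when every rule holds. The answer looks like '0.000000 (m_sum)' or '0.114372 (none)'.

Checks pass: Σm=0; 10 even; l₃=4∈[2,6].
(2·2+1)(2·4+1)(2·4+1) = 405
Δ: 2! 2! 6! / 11! → 1/13860
sum: t=0:+1/192 t=1:−1/36 t=2:+1/192 = -5/288
3j²(2 4 4; 0 0 0) = Δ·Π!·Σ² = 20/693  (sign -1)
sum: t=0:+1/1440 t=1:−1/240 = -1/288
3j²(2 4 4; 1 2 -3) = Δ·Π!·Σ² = 5/132  (sign +1)
combine: 4πI² = 405·20/693·5/132 = 375/847
take √, sign -1: I = -0.18770204
No selection rule forces the value: the integral is nonzero (none).

-0.187702 (none)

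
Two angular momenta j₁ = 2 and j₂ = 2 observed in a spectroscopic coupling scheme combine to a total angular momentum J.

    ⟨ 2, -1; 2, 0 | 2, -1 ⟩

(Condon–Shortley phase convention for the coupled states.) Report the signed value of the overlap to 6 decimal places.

-0.267261

√[5·2!2!2!/7! · 1!3!2!2!1!3!] = √(8/7)
  +(−1)^1/∏(1,1,2,1,0,1)! = -1/2  (running -1/2)
  +(−1)^2/∏(2,0,1,0,1,2)! = 1/4  (running -1/4)
⟨..|..⟩ = √(8/7)·(-1/4) = -0.267261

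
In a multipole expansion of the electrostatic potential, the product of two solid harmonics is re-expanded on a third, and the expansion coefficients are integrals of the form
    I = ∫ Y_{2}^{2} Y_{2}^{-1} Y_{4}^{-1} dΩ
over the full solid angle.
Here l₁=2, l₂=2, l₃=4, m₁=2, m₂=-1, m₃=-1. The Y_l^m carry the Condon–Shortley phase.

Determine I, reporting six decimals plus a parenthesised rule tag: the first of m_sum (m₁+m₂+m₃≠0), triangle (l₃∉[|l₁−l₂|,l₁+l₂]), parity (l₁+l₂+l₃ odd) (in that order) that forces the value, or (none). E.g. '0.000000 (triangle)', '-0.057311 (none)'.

Checks pass: Σm=0; 8 even; l₃=4∈[0,4].
(2·2+1)(2·2+1)(2·4+1) = 225
Δ: 0! 4! 4! / 9! → 1/630
sum: t=0:+1/16 = 1/16
3j²(2 2 4; 0 0 0) = Δ·Π!·Σ² = 2/35  (sign +1)
sum: t=0:+1/144 = 1/144
3j²(2 2 4; 2 -1 -1) = Δ·Π!·Σ² = 1/126  (sign -1)
combine: 4πI² = 225·2/35·1/126 = 5/49
take √, sign -1: I = -0.09011188
No selection rule forces the value: the integral is nonzero (none).

-0.090112 (none)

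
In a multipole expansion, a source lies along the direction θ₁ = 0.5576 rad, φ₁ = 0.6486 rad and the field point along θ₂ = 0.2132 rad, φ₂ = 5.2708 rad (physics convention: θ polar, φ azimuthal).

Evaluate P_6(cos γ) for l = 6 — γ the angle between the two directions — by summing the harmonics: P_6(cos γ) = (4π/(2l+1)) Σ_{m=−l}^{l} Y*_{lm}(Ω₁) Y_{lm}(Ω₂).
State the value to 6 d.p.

-0.411494

Addition theorem: P_6(cos γ) = (4π/13) Σ_m Y*_{lm}(Ω₁) Y_{lm}(Ω₂), m = −6…6:
  term(m=-6) = (-0.000000, -0.000000)   from Y*(Ω₁)=(-0.007759, -0.007229), Y(Ω₂)=(0.000042, -0.000009)
  term(m=-5) = (-0.000018, 0.000037)   from Y*(Ω₁)=(-0.058606, -0.005964), Y(Ω₂)=(0.000238, -0.000652)
  term(m=-4) = (0.001231, 0.000465)   from Y*(Ω₁)=(-0.165302, 0.100710), Y(Ω₂)=(-0.004184, -0.005359)
  term(m=-3) = (0.004876, -0.017579)   from Y*(Ω₁)=(-0.147577, 0.374913), Y(Ω₂)=(-0.045029, 0.004720)
  term(m=-2) = (-0.093709, -0.017089)   from Y*(Ω₁)=(0.126829, 0.451937), Y(Ω₂)=(-0.088993, 0.182376)
  term(m=-1) = (-0.004646, 0.051379)   from Y*(Ω₁)=(0.074765, 0.056672), Y(Ω₂)=(0.291353, 0.466361)
  term(m=+0) = (-0.241160, -0.000000)   from Y*(Ω₁)=(-0.411657, -0.000000), Y(Ω₂)=(0.585828, 0.000000)
  term(m=+1) = (-0.004646, -0.051379)   from Y*(Ω₁)=(-0.074765, 0.056672), Y(Ω₂)=(-0.291353, 0.466361)
  term(m=+2) = (-0.093709, 0.017089)   from Y*(Ω₁)=(0.126829, -0.451937), Y(Ω₂)=(-0.088993, -0.182376)
  term(m=+3) = (0.004876, 0.017579)   from Y*(Ω₁)=(0.147577, 0.374913), Y(Ω₂)=(0.045029, 0.004720)
  term(m=+4) = (0.001231, -0.000465)   from Y*(Ω₁)=(-0.165302, -0.100710), Y(Ω₂)=(-0.004184, 0.005359)
  term(m=+5) = (-0.000018, -0.000037)   from Y*(Ω₁)=(0.058606, -0.005964), Y(Ω₂)=(-0.000238, -0.000652)
  term(m=+6) = (-0.000000, 0.000000)   from Y*(Ω₁)=(-0.007759, 0.007229), Y(Ω₂)=(0.000042, 0.000009)
Σ over m = (-0.425694, 0.000000); ×(4π/13) → (-0.411494, 0.000000). Real part: -0.411494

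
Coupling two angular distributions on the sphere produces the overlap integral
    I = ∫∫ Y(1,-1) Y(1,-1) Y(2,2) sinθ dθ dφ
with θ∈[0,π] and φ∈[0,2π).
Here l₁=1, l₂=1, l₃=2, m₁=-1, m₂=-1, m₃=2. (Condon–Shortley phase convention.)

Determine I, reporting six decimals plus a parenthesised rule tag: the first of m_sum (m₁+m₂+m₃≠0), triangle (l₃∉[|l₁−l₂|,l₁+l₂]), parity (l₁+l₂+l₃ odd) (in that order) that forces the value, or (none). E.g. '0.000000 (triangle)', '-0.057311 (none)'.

0.309019 (none)

Checks pass: Σm=0; 4 even; l₃=2∈[0,2].
(2·1+1)(2·1+1)(2·2+1) = 45
Δ: 0! 2! 2! / 5! → 1/30
sum: t=0:+1/1 = 1/1
3j²(1 1 2; 0 0 0) = Δ·Π!·Σ² = 2/15  (sign +1)
sum: t=0:+1/4 = 1/4
3j²(1 1 2; -1 -1 2) = Δ·Π!·Σ² = 1/5  (sign +1)
combine: 4πI² = 45·2/15·1/5 = 6/5
take √, sign +1: I = 0.30901936
No selection rule forces the value: the integral is nonzero (none).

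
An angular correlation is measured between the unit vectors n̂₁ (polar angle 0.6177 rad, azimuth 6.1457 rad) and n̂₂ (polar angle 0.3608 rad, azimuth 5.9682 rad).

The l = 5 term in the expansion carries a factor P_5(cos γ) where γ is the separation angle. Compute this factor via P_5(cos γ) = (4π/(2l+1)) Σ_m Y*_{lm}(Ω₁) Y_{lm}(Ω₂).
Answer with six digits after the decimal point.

Summing Y*_{l m}(θ₁,φ₁)·Y_{l m}(θ₂,φ₂) over m ∈ [−5, 5]; prefactor 4π/(2·5+1) = 1.142397:
  m=-5: (0.02338 - 0.01919j) × (-0.00001 + 0.00254j) = 0.00005 + 0.00006j  (running Σ = 0.00005 + 0.00006j)
  m=-4: (0.11477 - 0.07036j) × (0.00652 + 0.02031j) = 0.00218 + 0.00187j  (running Σ = 0.00223 + 0.00193j)
  m=-3: (0.30669 - 0.13419j) × (0.06132 + 0.08485j) = 0.03019 + 0.01779j  (running Σ = 0.03242 + 0.01972j)
  m=-2: (0.44321 - 0.12504j) × (0.25966 + 0.18931j) = 0.13876 + 0.05144j  (running Σ = 0.17117 + 0.07116j)
  m=-1: (0.17837 - 0.02468j) × (0.51996 + 0.16942j) = 0.09693 + 0.01739j  (running Σ = 0.26810 + 0.08855j)
  m=0: (-0.35235 + 0.00000j) × (0.21878 + 0.00000j) = -0.07709 + 0.00000j  (running Σ = 0.19101 + 0.08855j)
  m=1: (-0.17837 - 0.02468j) × (-0.51996 + 0.16942j) = 0.09693 - 0.01739j  (running Σ = 0.28794 + 0.07116j)
  m=2: (0.44321 + 0.12504j) × (0.25966 - 0.18931j) = 0.13876 - 0.05144j  (running Σ = 0.42670 + 0.01972j)
  m=3: (-0.30669 - 0.13419j) × (-0.06132 + 0.08485j) = 0.03019 - 0.01779j  (running Σ = 0.45689 + 0.00193j)
  m=4: (0.11477 + 0.07036j) × (0.00652 - 0.02031j) = 0.00218 - 0.00187j  (running Σ = 0.45907 + 0.00006j)
  m=5: (-0.02338 - 0.01919j) × (0.00001 + 0.00254j) = 0.00005 - 0.00006j  (running Σ = 0.45912 + 0.00000j)
Σ over m = 0.45912 + 0.00000j; ×(4π/11) → 0.52449 + 0.00000j. Real part: 0.524494

0.524494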